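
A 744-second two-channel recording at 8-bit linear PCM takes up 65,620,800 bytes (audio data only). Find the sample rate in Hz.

44,100 Hz

Bytes = sample_rate × seconds × bytes_per_sample × channels.
sample_rate = 65,620,800 / (744 × 1 × 2) = 65,620,800 / 1,488 = 44,100 Hz.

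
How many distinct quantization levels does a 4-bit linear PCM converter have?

16 levels

2^4 = 16.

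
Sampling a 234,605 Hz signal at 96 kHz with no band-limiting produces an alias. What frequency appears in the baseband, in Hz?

42,605 Hz

Nyquist = 96,000/2 = 48,000 Hz; 234,605 Hz exceeds it.
Alias = |234,605 − 2×96,000| = |234,605 − 192,000| = 42,605 Hz.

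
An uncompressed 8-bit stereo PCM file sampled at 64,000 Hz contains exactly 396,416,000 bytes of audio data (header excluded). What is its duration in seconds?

3,097 seconds

Byte rate = 64,000 × 1 × 2 = 128,000 bytes/s.
Duration = 396,416,000 / 128,000 = 3,097 s.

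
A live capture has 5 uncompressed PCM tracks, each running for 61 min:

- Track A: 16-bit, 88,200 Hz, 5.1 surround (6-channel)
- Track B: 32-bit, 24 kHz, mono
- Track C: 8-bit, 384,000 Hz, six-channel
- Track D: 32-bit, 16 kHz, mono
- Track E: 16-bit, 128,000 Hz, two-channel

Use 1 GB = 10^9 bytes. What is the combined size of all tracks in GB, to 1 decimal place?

61 min = 3,660 s.
Track A: 88,200 × 3,660 × 2 × 6 = 3,873,744,000 bytes.
Track B: 24,000 × 3,660 × 4 × 1 = 351,360,000 bytes.
Track C: 384,000 × 3,660 × 1 × 6 = 8,432,640,000 bytes.
Track D: 16,000 × 3,660 × 4 × 1 = 234,240,000 bytes.
Track E: 128,000 × 3,660 × 2 × 2 = 1,873,920,000 bytes.
Total = 14,765,904,000 bytes = 14.8 GB.

14.8 GB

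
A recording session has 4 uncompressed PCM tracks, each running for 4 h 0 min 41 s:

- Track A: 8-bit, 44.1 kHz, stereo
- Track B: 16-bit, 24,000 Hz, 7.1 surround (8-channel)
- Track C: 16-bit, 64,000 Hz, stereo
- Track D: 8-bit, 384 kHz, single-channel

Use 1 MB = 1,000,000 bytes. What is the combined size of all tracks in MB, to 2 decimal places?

4 h 0 min 41 s = 14,441 s.
Track A: 44,100 × 14,441 × 1 × 2 = 1,273,696,200 bytes.
Track B: 24,000 × 14,441 × 2 × 8 = 5,545,344,000 bytes.
Track C: 64,000 × 14,441 × 2 × 2 = 3,696,896,000 bytes.
Track D: 384,000 × 14,441 × 1 × 1 = 5,545,344,000 bytes.
Total = 16,061,280,200 bytes = 16061.28 MB.

16061.28 MB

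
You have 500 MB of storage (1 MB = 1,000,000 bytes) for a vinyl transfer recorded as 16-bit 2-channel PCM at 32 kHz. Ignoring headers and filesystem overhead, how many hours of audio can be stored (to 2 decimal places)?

Uncompressed byte rate = 32,000 × 2 × 2 = 128,000 bytes/s.
Capacity = 500 × 1,000,000 = 500,000,000 bytes.
500,000,000 / 128,000 ≈ 3906.25 s → 1.09 hours.

1.09 hours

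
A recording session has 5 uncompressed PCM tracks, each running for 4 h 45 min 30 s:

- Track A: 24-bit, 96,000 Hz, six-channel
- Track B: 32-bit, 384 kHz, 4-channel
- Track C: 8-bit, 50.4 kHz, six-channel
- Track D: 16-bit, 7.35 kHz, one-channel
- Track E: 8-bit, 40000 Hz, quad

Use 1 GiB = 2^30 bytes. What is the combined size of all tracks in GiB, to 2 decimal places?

133.20 GiB

4 h 45 min 30 s = 17,130 s.
Track A: 96,000 × 17,130 × 3 × 6 = 29,600,640,000 bytes.
Track B: 384,000 × 17,130 × 4 × 4 = 105,246,720,000 bytes.
Track C: 50,400 × 17,130 × 1 × 6 = 5,180,112,000 bytes.
Track D: 7,350 × 17,130 × 2 × 1 = 251,811,000 bytes.
Track E: 40,000 × 17,130 × 1 × 4 = 2,740,800,000 bytes.
Total = 143,020,083,000 bytes = 133.20 GiB.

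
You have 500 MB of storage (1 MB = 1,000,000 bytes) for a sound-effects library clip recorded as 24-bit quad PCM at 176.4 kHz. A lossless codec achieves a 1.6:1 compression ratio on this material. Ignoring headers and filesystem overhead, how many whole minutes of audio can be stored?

6 minutes

Uncompressed byte rate = 176,400 × 3 × 4 = 2,116,800 bytes/s.
After 1.6:1 compression, effective rate ≈ 1323000 bytes/s.
Capacity = 500 × 1,000,000 = 500,000,000 bytes.
500,000,000 / effective rate ≈ 377.93 s → 6 minutes.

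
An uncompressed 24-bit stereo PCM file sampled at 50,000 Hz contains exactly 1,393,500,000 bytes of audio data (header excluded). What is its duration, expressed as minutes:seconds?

Byte rate = 50,000 × 3 × 2 = 300,000 bytes/s.
Duration = 1,393,500,000 / 300,000 = 4,645 s.
4,645 s = 77:25.

77:25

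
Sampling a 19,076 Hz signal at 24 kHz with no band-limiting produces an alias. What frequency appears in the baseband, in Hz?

4,924 Hz

Nyquist = 24,000/2 = 12,000 Hz; 19,076 Hz exceeds it.
Alias = |19,076 − 1×24,000| = |19,076 − 24,000| = 4,924 Hz.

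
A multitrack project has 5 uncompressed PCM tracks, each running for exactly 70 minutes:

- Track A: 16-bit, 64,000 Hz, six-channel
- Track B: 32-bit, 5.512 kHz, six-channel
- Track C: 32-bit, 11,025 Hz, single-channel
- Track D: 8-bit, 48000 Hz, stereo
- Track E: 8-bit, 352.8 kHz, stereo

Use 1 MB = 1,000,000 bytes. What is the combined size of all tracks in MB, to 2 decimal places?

7333.15 MB

exactly 70 minutes = 4,200 s.
Track A: 64,000 × 4,200 × 2 × 6 = 3,225,600,000 bytes.
Track B: 5,512 × 4,200 × 4 × 6 = 555,609,600 bytes.
Track C: 11,025 × 4,200 × 4 × 1 = 185,220,000 bytes.
Track D: 48,000 × 4,200 × 1 × 2 = 403,200,000 bytes.
Track E: 352,800 × 4,200 × 1 × 2 = 2,963,520,000 bytes.
Total = 7,333,149,600 bytes = 7333.15 MB.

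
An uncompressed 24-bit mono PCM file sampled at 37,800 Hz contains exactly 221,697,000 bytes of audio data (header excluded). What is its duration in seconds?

1,955 seconds

Byte rate = 37,800 × 3 × 1 = 113,400 bytes/s.
Duration = 221,697,000 / 113,400 = 1,955 s.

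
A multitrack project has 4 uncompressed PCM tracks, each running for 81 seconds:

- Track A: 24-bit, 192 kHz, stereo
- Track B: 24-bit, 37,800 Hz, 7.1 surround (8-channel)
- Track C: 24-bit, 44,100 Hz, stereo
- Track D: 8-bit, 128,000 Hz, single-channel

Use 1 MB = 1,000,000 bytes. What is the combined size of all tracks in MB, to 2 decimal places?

Track A: 192,000 × 81 × 3 × 2 = 93,312,000 bytes.
Track B: 37,800 × 81 × 3 × 8 = 73,483,200 bytes.
Track C: 44,100 × 81 × 3 × 2 = 21,432,600 bytes.
Track D: 128,000 × 81 × 1 × 1 = 10,368,000 bytes.
Total = 198,595,800 bytes = 198.60 MB.

198.60 MB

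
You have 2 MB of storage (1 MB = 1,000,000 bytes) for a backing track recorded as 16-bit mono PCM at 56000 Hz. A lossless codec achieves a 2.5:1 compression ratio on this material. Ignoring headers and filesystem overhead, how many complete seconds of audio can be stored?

Uncompressed byte rate = 56,000 × 2 × 1 = 112,000 bytes/s.
After 2.5:1 compression, effective rate ≈ 44800 bytes/s.
Capacity = 2 × 1,000,000 = 2,000,000 bytes.
2,000,000 / effective rate ≈ 44.64 s → 44 seconds.

44 seconds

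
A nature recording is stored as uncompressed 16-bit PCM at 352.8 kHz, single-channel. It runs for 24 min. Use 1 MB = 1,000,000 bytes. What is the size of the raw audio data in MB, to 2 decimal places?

Duration = 24 min = 1,440 s.
Bytes = 352,800 samples/s × 1,440 s × 2 bytes/sample × 1 ch = 1,016,064,000 bytes.
1,016,064,000 / 1,000,000 = 1016.06 MB.

1016.06 MB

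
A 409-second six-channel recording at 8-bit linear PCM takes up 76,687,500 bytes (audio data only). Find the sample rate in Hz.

31,250 Hz

Bytes = sample_rate × seconds × bytes_per_sample × channels.
sample_rate = 76,687,500 / (409 × 1 × 6) = 76,687,500 / 2,454 = 31,250 Hz.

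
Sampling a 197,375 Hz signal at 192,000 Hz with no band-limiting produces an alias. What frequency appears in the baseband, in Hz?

Nyquist = 192,000/2 = 96,000 Hz; 197,375 Hz exceeds it.
Alias = |197,375 − 1×192,000| = |197,375 − 192,000| = 5,375 Hz.

5,375 Hz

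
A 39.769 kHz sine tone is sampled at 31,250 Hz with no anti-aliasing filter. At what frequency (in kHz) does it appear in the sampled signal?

8.519 kHz

Nyquist = 31,250/2 = 15,625 Hz; 39,769 Hz exceeds it.
Alias = |39,769 − 1×31,250| = |39,769 − 31,250| = 8,519 Hz = 8.519 kHz.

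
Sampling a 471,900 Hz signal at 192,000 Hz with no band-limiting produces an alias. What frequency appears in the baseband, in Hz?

Nyquist = 192,000/2 = 96,000 Hz; 471,900 Hz exceeds it.
Alias = |471,900 − 2×192,000| = |471,900 − 384,000| = 87,900 Hz.

87,900 Hz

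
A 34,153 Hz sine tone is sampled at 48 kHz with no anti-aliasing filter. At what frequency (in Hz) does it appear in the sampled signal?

Nyquist = 48,000/2 = 24,000 Hz; 34,153 Hz exceeds it.
Alias = |34,153 − 1×48,000| = |34,153 − 48,000| = 13,847 Hz.

13,847 Hz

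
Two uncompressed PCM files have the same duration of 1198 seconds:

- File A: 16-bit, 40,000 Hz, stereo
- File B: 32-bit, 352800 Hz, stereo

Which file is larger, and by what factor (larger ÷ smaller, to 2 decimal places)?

File A: 40,000 × 2 × 2 = 160,000 bytes/s.
File B: 352,800 × 4 × 2 = 2,822,400 bytes/s.
File B is larger; ratio = 3,381,235,200 / 191,680,000 = 17.64.

File B, by a factor of 17.64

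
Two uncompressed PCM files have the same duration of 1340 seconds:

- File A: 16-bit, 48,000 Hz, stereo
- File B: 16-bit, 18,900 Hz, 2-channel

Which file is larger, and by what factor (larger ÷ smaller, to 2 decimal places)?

File A: 48,000 × 2 × 2 = 192,000 bytes/s.
File B: 18,900 × 2 × 2 = 75,600 bytes/s.
File A is larger; ratio = 257,280,000 / 101,304,000 = 2.54.

File A, by a factor of 2.54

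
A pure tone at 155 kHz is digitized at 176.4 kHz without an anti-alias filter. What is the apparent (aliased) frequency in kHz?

Nyquist = 176,400/2 = 88,200 Hz; 155,000 Hz exceeds it.
Alias = |155,000 − 1×176,400| = |155,000 − 176,400| = 21,400 Hz = 21.4 kHz.

21.4 kHz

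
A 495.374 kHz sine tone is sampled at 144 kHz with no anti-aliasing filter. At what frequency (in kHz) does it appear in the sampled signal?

Nyquist = 144,000/2 = 72,000 Hz; 495,374 Hz exceeds it.
Alias = |495,374 − 3×144,000| = |495,374 − 432,000| = 63,374 Hz = 63.374 kHz.

63.374 kHz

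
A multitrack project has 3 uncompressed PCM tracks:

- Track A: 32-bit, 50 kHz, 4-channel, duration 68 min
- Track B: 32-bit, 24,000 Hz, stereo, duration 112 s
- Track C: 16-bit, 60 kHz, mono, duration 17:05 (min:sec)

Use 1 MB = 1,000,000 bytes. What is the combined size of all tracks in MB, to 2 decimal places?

Track A: 68 min = 4,080 s; 50,000 × 4,080 × 4 × 4 = 3,264,000,000 bytes.
Track B: 24,000 × 112 × 4 × 2 = 21,504,000 bytes.
Track C: 17:05 (min:sec) = 1,025 s; 60,000 × 1,025 × 2 × 1 = 123,000,000 bytes.
Total = 3,408,504,000 bytes = 3408.50 MB.

3408.50 MB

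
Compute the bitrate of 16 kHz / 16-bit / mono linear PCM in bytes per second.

32,000 bytes/s

Bit rate = 16,000 × 16 × 1 = 256,000 bits/s.
256,000 / 8 = 32,000 bytes/s.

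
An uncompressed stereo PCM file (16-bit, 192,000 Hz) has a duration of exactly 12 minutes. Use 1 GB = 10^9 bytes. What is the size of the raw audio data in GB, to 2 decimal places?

0.55 GB

Duration = exactly 12 minutes = 720 s.
Bytes = 192,000 samples/s × 720 s × 2 bytes/sample × 2 ch = 552,960,000 bytes.
552,960,000 / 1,000,000,000 = 0.55 GB.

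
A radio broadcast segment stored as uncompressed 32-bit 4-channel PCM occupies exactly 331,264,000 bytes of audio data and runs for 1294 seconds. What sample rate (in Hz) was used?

16,000 Hz

Bytes = sample_rate × seconds × bytes_per_sample × channels.
sample_rate = 331,264,000 / (1,294 × 4 × 4) = 331,264,000 / 20,704 = 16,000 Hz.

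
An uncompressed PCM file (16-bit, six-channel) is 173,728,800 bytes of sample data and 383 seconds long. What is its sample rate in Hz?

37,800 Hz

Bytes = sample_rate × seconds × bytes_per_sample × channels.
sample_rate = 173,728,800 / (383 × 2 × 6) = 173,728,800 / 4,596 = 37,800 Hz.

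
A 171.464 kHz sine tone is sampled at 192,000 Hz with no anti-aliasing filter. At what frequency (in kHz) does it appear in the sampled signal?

20.536 kHz

Nyquist = 192,000/2 = 96,000 Hz; 171,464 Hz exceeds it.
Alias = |171,464 − 1×192,000| = |171,464 − 192,000| = 20,536 Hz = 20.536 kHz.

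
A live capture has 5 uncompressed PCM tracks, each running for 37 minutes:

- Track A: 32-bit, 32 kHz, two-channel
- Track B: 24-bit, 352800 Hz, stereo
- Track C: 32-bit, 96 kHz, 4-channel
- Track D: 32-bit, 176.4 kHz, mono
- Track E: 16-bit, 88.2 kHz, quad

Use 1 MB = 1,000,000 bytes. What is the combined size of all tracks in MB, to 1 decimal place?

37 minutes = 2,220 s.
Track A: 32,000 × 2,220 × 4 × 2 = 568,320,000 bytes.
Track B: 352,800 × 2,220 × 3 × 2 = 4,699,296,000 bytes.
Track C: 96,000 × 2,220 × 4 × 4 = 3,409,920,000 bytes.
Track D: 176,400 × 2,220 × 4 × 1 = 1,566,432,000 bytes.
Track E: 88,200 × 2,220 × 2 × 4 = 1,566,432,000 bytes.
Total = 11,810,400,000 bytes = 11810.4 MB.

11810.4 MB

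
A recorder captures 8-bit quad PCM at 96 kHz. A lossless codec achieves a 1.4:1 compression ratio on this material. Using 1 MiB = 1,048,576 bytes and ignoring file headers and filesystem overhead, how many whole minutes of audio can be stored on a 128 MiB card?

Uncompressed byte rate = 96,000 × 1 × 4 = 384,000 bytes/s.
After 1.4:1 compression, effective rate ≈ 274285.71 bytes/s.
Capacity = 128 × 1,048,576 = 134,217,728 bytes.
134,217,728 / effective rate ≈ 489.34 s → 8 minutes.

8 minutes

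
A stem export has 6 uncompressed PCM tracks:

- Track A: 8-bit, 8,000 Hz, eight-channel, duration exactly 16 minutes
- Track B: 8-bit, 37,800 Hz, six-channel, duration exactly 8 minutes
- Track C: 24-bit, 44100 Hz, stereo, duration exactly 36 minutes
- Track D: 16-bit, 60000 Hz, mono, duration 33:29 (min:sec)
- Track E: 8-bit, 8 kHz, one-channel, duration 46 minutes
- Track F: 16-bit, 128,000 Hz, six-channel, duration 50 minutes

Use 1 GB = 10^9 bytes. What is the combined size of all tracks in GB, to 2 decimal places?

Track A: exactly 16 minutes = 960 s; 8,000 × 960 × 1 × 8 = 61,440,000 bytes.
Track B: exactly 8 minutes = 480 s; 37,800 × 480 × 1 × 6 = 108,864,000 bytes.
Track C: exactly 36 minutes = 2,160 s; 44,100 × 2,160 × 3 × 2 = 571,536,000 bytes.
Track D: 33:29 (min:sec) = 2,009 s; 60,000 × 2,009 × 2 × 1 = 241,080,000 bytes.
Track E: 46 minutes = 2,760 s; 8,000 × 2,760 × 1 × 1 = 22,080,000 bytes.
Track F: 50 minutes = 3,000 s; 128,000 × 3,000 × 2 × 6 = 4,608,000,000 bytes.
Total = 5,613,000,000 bytes = 5.61 GB.

5.61 GB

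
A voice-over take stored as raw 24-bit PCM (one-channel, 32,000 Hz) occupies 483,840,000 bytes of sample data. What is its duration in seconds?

Byte rate = 32,000 × 3 × 1 = 96,000 bytes/s.
Duration = 483,840,000 / 96,000 = 5,040 s.

5,040 seconds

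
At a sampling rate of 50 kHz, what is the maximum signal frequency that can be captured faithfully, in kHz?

Nyquist frequency = sample rate / 2 = 50,000 / 2 = 25 kHz.

25 kHz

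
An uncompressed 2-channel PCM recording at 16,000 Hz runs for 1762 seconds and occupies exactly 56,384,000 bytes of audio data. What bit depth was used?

8 bits

Bytes per sample = 56,384,000 / (16,000 × 1,762 × 2) = 56,384,000 / 56,384,000 = 1.
Bit depth = 1 × 8 = 8 bits.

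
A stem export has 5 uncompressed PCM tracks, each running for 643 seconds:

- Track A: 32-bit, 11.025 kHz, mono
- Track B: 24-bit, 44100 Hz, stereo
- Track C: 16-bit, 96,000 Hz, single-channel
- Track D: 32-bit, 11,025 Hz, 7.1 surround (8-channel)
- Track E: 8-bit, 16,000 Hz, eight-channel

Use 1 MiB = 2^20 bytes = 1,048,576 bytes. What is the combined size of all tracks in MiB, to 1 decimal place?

601.9 MiB

Track A: 11,025 × 643 × 4 × 1 = 28,356,300 bytes.
Track B: 44,100 × 643 × 3 × 2 = 170,137,800 bytes.
Track C: 96,000 × 643 × 2 × 1 = 123,456,000 bytes.
Track D: 11,025 × 643 × 4 × 8 = 226,850,400 bytes.
Track E: 16,000 × 643 × 1 × 8 = 82,304,000 bytes.
Total = 631,104,500 bytes = 601.9 MiB.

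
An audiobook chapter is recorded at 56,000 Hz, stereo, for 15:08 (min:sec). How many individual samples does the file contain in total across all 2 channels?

15:08 (min:sec) = 908 s.
56,000 × 908 s × 2 ch = 101,696,000 samples.

101,696,000 samples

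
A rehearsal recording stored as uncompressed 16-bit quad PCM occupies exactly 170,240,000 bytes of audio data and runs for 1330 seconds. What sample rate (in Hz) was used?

Bytes = sample_rate × seconds × bytes_per_sample × channels.
sample_rate = 170,240,000 / (1,330 × 2 × 4) = 170,240,000 / 10,640 = 16,000 Hz.

16,000 Hz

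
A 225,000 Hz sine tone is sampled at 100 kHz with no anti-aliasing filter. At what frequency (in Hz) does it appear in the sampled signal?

25,000 Hz

Nyquist = 100,000/2 = 50,000 Hz; 225,000 Hz exceeds it.
Alias = |225,000 − 2×100,000| = |225,000 − 200,000| = 25,000 Hz.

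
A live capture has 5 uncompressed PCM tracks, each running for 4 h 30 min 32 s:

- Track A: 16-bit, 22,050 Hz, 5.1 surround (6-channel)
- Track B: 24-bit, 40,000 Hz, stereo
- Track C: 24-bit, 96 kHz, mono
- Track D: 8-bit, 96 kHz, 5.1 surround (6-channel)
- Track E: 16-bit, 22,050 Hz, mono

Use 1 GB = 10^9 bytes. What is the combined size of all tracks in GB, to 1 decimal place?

22.9 GB

4 h 30 min 32 s = 16,232 s.
Track A: 22,050 × 16,232 × 2 × 6 = 4,294,987,200 bytes.
Track B: 40,000 × 16,232 × 3 × 2 = 3,895,680,000 bytes.
Track C: 96,000 × 16,232 × 3 × 1 = 4,674,816,000 bytes.
Track D: 96,000 × 16,232 × 1 × 6 = 9,349,632,000 bytes.
Track E: 22,050 × 16,232 × 2 × 1 = 715,831,200 bytes.
Total = 22,930,946,400 bytes = 22.9 GB.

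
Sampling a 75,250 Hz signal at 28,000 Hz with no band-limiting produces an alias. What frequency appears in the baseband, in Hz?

8,750 Hz

Nyquist = 28,000/2 = 14,000 Hz; 75,250 Hz exceeds it.
Alias = |75,250 − 3×28,000| = |75,250 − 84,000| = 8,750 Hz.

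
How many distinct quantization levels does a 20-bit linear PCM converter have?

2^20 = 1,048,576.

1,048,576 levels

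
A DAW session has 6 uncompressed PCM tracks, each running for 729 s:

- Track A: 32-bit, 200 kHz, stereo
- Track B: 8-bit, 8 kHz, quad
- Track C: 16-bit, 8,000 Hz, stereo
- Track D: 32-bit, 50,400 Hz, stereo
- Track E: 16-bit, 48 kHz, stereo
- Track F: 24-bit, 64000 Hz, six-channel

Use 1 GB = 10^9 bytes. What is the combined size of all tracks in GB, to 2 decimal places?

Track A: 200,000 × 729 × 4 × 2 = 1,166,400,000 bytes.
Track B: 8,000 × 729 × 1 × 4 = 23,328,000 bytes.
Track C: 8,000 × 729 × 2 × 2 = 23,328,000 bytes.
Track D: 50,400 × 729 × 4 × 2 = 293,932,800 bytes.
Track E: 48,000 × 729 × 2 × 2 = 139,968,000 bytes.
Track F: 64,000 × 729 × 3 × 6 = 839,808,000 bytes.
Total = 2,486,764,800 bytes = 2.49 GB.

2.49 GB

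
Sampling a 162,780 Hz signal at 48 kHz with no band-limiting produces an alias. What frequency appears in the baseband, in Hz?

18,780 Hz

Nyquist = 48,000/2 = 24,000 Hz; 162,780 Hz exceeds it.
Alias = |162,780 − 3×48,000| = |162,780 − 144,000| = 18,780 Hz.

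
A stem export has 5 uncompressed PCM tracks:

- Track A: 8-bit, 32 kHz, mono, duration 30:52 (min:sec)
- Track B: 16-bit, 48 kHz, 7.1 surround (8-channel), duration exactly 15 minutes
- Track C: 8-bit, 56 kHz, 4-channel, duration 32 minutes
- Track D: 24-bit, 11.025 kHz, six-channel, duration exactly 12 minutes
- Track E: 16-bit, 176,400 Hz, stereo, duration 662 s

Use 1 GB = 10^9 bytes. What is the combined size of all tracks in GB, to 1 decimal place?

Track A: 30:52 (min:sec) = 1,852 s; 32,000 × 1,852 × 1 × 1 = 59,264,000 bytes.
Track B: exactly 15 minutes = 900 s; 48,000 × 900 × 2 × 8 = 691,200,000 bytes.
Track C: 32 minutes = 1,920 s; 56,000 × 1,920 × 1 × 4 = 430,080,000 bytes.
Track D: exactly 12 minutes = 720 s; 11,025 × 720 × 3 × 6 = 142,884,000 bytes.
Track E: 176,400 × 662 × 2 × 2 = 467,107,200 bytes.
Total = 1,790,535,200 bytes = 1.8 GB.

1.8 GB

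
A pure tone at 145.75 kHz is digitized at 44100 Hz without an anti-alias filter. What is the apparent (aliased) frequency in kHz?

13.45 kHz

Nyquist = 44,100/2 = 22,050 Hz; 145,750 Hz exceeds it.
Alias = |145,750 − 3×44,100| = |145,750 − 132,300| = 13,450 Hz = 13.45 kHz.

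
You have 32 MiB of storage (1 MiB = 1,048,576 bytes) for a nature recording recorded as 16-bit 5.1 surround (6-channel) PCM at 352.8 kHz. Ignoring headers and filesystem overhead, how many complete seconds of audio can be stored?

Uncompressed byte rate = 352,800 × 2 × 6 = 4,233,600 bytes/s.
Capacity = 32 × 1,048,576 = 33,554,432 bytes.
33,554,432 / 4,233,600 ≈ 7.93 s → 7 seconds.

7 seconds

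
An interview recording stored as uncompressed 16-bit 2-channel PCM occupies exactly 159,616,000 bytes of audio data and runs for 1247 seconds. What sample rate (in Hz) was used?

32,000 Hz

Bytes = sample_rate × seconds × bytes_per_sample × channels.
sample_rate = 159,616,000 / (1,247 × 2 × 2) = 159,616,000 / 4,988 = 32,000 Hz.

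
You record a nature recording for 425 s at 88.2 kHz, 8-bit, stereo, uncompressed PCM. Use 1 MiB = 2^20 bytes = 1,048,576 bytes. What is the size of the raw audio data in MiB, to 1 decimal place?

71.5 MiB

Bytes = 88,200 samples/s × 425 s × 1 bytes/sample × 2 ch = 74,970,000 bytes.
74,970,000 / 1,048,576 = 71.5 MiB.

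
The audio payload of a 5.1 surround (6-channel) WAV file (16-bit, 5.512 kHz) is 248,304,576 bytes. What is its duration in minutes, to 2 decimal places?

62.57 minutes

Byte rate = 5,512 × 2 × 6 = 66,144 bytes/s.
Duration = 248,304,576 / 66,144 = 3,754 s.
3,754 s / 60 = 62.57 minutes.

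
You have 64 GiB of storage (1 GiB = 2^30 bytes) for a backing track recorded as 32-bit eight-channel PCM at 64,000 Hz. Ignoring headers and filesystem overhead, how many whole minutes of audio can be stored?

559 minutes

Uncompressed byte rate = 64,000 × 4 × 8 = 2,048,000 bytes/s.
Capacity = 64 × 1,073,741,824 = 68,719,476,736 bytes.
68,719,476,736 / 2,048,000 ≈ 33554.43 s → 559 minutes.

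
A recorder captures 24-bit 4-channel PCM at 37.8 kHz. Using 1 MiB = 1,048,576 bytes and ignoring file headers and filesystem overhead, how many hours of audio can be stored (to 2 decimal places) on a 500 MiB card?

Uncompressed byte rate = 37,800 × 3 × 4 = 453,600 bytes/s.
Capacity = 500 × 1,048,576 = 524,288,000 bytes.
524,288,000 / 453,600 ≈ 1155.84 s → 0.32 hours.

0.32 hours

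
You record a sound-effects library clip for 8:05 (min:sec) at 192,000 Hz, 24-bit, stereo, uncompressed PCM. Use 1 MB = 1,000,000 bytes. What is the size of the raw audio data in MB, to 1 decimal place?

Duration = 8:05 (min:sec) = 485 s.
Bytes = 192,000 samples/s × 485 s × 3 bytes/sample × 2 ch = 558,720,000 bytes.
558,720,000 / 1,000,000 = 558.7 MB.

558.7 MB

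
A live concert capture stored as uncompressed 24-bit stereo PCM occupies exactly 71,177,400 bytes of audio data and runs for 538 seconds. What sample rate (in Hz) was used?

Bytes = sample_rate × seconds × bytes_per_sample × channels.
sample_rate = 71,177,400 / (538 × 3 × 2) = 71,177,400 / 3,228 = 22,050 Hz.

22,050 Hz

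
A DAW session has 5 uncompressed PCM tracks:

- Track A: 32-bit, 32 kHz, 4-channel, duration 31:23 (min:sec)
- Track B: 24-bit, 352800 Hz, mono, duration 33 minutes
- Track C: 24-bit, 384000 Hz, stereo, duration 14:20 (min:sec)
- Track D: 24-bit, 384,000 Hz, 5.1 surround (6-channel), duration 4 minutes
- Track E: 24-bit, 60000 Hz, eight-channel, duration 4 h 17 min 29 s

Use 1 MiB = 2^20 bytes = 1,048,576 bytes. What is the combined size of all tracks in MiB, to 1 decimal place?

27605.6 MiB

Track A: 31:23 (min:sec) = 1,883 s; 32,000 × 1,883 × 4 × 4 = 964,096,000 bytes.
Track B: 33 minutes = 1,980 s; 352,800 × 1,980 × 3 × 1 = 2,095,632,000 bytes.
Track C: 14:20 (min:sec) = 860 s; 384,000 × 860 × 3 × 2 = 1,981,440,000 bytes.
Track D: 4 minutes = 240 s; 384,000 × 240 × 3 × 6 = 1,658,880,000 bytes.
Track E: 4 h 17 min 29 s = 15,449 s; 60,000 × 15,449 × 3 × 8 = 22,246,560,000 bytes.
Total = 28,946,608,000 bytes = 27605.6 MiB.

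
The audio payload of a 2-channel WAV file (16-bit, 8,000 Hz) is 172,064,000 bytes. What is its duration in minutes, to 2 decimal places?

Byte rate = 8,000 × 2 × 2 = 32,000 bytes/s.
Duration = 172,064,000 / 32,000 = 5,377 s.
5,377 s / 60 = 89.62 minutes.

89.62 minutes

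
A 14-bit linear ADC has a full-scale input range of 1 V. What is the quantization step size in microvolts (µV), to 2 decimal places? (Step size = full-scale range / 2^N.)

1 V / 2^14 = 1 / 16,384 V = 61.04 µV.

61.04 µV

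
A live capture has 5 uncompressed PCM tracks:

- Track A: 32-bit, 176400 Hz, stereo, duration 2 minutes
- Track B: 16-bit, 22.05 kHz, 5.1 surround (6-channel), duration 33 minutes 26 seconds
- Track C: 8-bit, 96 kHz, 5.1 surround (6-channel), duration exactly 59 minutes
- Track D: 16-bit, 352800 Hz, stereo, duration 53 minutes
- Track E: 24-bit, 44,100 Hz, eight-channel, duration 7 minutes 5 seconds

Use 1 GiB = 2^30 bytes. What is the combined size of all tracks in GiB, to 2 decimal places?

Track A: 2 minutes = 120 s; 176,400 × 120 × 4 × 2 = 169,344,000 bytes.
Track B: 33 minutes 26 seconds = 2,006 s; 22,050 × 2,006 × 2 × 6 = 530,787,600 bytes.
Track C: exactly 59 minutes = 3,540 s; 96,000 × 3,540 × 1 × 6 = 2,039,040,000 bytes.
Track D: 53 minutes = 3,180 s; 352,800 × 3,180 × 2 × 2 = 4,487,616,000 bytes.
Track E: 7 minutes 5 seconds = 425 s; 44,100 × 425 × 3 × 8 = 449,820,000 bytes.
Total = 7,676,607,600 bytes = 7.15 GiB.

7.15 GiB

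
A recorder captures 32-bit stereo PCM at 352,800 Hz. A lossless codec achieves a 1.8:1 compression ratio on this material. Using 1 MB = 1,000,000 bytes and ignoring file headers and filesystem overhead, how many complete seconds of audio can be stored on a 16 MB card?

10 seconds

Uncompressed byte rate = 352,800 × 4 × 2 = 2,822,400 bytes/s.
After 1.8:1 compression, effective rate ≈ 1568000 bytes/s.
Capacity = 16 × 1,000,000 = 16,000,000 bytes.
16,000,000 / effective rate ≈ 10.2 s → 10 seconds.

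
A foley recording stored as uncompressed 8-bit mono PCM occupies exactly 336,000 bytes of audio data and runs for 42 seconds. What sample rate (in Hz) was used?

8,000 Hz

Bytes = sample_rate × seconds × bytes_per_sample × channels.
sample_rate = 336,000 / (42 × 1 × 1) = 336,000 / 42 = 8,000 Hz.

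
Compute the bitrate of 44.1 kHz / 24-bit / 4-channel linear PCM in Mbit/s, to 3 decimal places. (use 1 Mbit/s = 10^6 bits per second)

Bit rate = 44,100 × 24 × 4 = 4,233,600 bits/s.
= 4.234 Mbit/s.

4.234 Mbit/s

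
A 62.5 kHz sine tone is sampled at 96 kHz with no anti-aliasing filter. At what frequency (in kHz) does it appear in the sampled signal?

33.5 kHz

Nyquist = 96,000/2 = 48,000 Hz; 62,500 Hz exceeds it.
Alias = |62,500 − 1×96,000| = |62,500 − 96,000| = 33,500 Hz = 33.5 kHz.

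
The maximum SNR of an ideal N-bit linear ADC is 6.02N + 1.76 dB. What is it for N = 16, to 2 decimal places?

6.02 × 16 + 1.76 = 98.08 dB.

98.08 dB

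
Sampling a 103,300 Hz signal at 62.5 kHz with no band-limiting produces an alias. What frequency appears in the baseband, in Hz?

21,700 Hz

Nyquist = 62,500/2 = 31,250 Hz; 103,300 Hz exceeds it.
Alias = |103,300 − 2×62,500| = |103,300 − 125,000| = 21,700 Hz.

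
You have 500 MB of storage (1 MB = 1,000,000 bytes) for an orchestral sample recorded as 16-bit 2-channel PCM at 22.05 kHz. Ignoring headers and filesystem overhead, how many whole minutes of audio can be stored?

Uncompressed byte rate = 22,050 × 2 × 2 = 88,200 bytes/s.
Capacity = 500 × 1,000,000 = 500,000,000 bytes.
500,000,000 / 88,200 ≈ 5668.93 s → 94 minutes.

94 minutes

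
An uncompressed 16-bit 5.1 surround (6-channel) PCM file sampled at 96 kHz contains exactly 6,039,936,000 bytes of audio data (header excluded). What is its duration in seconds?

5,243 seconds

Byte rate = 96,000 × 2 × 6 = 1,152,000 bytes/s.
Duration = 6,039,936,000 / 1,152,000 = 5,243 s.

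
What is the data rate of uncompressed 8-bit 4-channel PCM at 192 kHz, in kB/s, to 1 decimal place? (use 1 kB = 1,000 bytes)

768.0 kB/s

Bit rate = 192,000 × 8 × 4 = 6,144,000 bits/s.
6,144,000 / 8 = 768,000 B/s = 768.0 kB/s.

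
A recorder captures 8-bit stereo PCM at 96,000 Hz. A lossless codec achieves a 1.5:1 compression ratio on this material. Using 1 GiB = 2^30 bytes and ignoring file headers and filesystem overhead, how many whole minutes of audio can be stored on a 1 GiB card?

139 minutes

Uncompressed byte rate = 96,000 × 1 × 2 = 192,000 bytes/s.
After 1.5:1 compression, effective rate ≈ 128000 bytes/s.
Capacity = 1 × 1,073,741,824 = 1,073,741,824 bytes.
1,073,741,824 / effective rate ≈ 8388.61 s → 139 minutes.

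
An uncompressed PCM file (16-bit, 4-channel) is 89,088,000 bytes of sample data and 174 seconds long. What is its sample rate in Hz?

Bytes = sample_rate × seconds × bytes_per_sample × channels.
sample_rate = 89,088,000 / (174 × 2 × 4) = 89,088,000 / 1,392 = 64,000 Hz.

64,000 Hz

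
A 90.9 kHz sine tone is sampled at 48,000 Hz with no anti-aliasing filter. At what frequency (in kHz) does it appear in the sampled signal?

Nyquist = 48,000/2 = 24,000 Hz; 90,900 Hz exceeds it.
Alias = |90,900 − 2×48,000| = |90,900 − 96,000| = 5,100 Hz = 5.1 kHz.

5.1 kHz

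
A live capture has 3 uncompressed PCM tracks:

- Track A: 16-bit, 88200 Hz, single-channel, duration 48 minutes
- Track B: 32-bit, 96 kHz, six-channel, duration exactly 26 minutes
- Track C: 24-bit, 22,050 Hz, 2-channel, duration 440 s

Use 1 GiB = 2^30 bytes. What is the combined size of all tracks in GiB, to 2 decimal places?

3.87 GiB

Track A: 48 minutes = 2,880 s; 88,200 × 2,880 × 2 × 1 = 508,032,000 bytes.
Track B: exactly 26 minutes = 1,560 s; 96,000 × 1,560 × 4 × 6 = 3,594,240,000 bytes.
Track C: 22,050 × 440 × 3 × 2 = 58,212,000 bytes.
Total = 4,160,484,000 bytes = 3.87 GiB.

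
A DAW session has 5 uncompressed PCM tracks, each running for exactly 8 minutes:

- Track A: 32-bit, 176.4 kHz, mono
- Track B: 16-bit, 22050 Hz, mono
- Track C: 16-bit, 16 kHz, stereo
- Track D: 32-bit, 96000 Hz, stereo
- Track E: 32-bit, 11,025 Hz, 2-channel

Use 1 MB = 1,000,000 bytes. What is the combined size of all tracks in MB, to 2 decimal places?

exactly 8 minutes = 480 s.
Track A: 176,400 × 480 × 4 × 1 = 338,688,000 bytes.
Track B: 22,050 × 480 × 2 × 1 = 21,168,000 bytes.
Track C: 16,000 × 480 × 2 × 2 = 30,720,000 bytes.
Track D: 96,000 × 480 × 4 × 2 = 368,640,000 bytes.
Track E: 11,025 × 480 × 4 × 2 = 42,336,000 bytes.
Total = 801,552,000 bytes = 801.55 MB.

801.55 MB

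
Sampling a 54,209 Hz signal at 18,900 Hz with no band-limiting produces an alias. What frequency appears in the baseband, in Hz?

Nyquist = 18,900/2 = 9,450 Hz; 54,209 Hz exceeds it.
Alias = |54,209 − 3×18,900| = |54,209 − 56,700| = 2,491 Hz.

2,491 Hz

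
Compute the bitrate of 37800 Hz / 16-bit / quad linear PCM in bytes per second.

Bit rate = 37,800 × 16 × 4 = 2,419,200 bits/s.
2,419,200 / 8 = 302,400 bytes/s.

302,400 bytes/s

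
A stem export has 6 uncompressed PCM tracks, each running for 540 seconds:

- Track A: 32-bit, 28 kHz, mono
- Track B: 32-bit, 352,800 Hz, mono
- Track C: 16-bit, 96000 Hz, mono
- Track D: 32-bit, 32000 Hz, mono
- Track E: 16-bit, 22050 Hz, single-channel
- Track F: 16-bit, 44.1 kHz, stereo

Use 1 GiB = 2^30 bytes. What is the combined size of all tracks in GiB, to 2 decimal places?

1.04 GiB

Track A: 28,000 × 540 × 4 × 1 = 60,480,000 bytes.
Track B: 352,800 × 540 × 4 × 1 = 762,048,000 bytes.
Track C: 96,000 × 540 × 2 × 1 = 103,680,000 bytes.
Track D: 32,000 × 540 × 4 × 1 = 69,120,000 bytes.
Track E: 22,050 × 540 × 2 × 1 = 23,814,000 bytes.
Track F: 44,100 × 540 × 2 × 2 = 95,256,000 bytes.
Total = 1,114,398,000 bytes = 1.04 GiB.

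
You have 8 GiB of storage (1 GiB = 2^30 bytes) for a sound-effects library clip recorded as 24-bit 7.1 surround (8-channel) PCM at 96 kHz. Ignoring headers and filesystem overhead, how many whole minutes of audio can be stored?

Uncompressed byte rate = 96,000 × 3 × 8 = 2,304,000 bytes/s.
Capacity = 8 × 1,073,741,824 = 8,589,934,592 bytes.
8,589,934,592 / 2,304,000 ≈ 3728.27 s → 62 minutes.

62 minutes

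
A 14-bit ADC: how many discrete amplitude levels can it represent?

16,384 levels

2^14 = 16,384.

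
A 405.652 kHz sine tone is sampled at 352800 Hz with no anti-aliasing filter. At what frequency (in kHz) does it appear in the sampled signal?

52.852 kHz

Nyquist = 352,800/2 = 176,400 Hz; 405,652 Hz exceeds it.
Alias = |405,652 − 1×352,800| = |405,652 − 352,800| = 52,852 Hz = 52.852 kHz.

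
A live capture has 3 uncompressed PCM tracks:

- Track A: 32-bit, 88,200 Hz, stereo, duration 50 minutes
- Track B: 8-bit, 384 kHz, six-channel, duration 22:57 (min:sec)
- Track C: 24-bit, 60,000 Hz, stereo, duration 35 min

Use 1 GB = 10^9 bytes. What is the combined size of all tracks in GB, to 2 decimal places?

6.05 GB

Track A: 50 minutes = 3,000 s; 88,200 × 3,000 × 4 × 2 = 2,116,800,000 bytes.
Track B: 22:57 (min:sec) = 1,377 s; 384,000 × 1,377 × 1 × 6 = 3,172,608,000 bytes.
Track C: 35 min = 2,100 s; 60,000 × 2,100 × 3 × 2 = 756,000,000 bytes.
Total = 6,045,408,000 bytes = 6.05 GB.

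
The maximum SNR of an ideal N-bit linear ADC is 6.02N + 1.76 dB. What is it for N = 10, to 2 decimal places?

61.96 dB

6.02 × 10 + 1.76 = 61.96 dB.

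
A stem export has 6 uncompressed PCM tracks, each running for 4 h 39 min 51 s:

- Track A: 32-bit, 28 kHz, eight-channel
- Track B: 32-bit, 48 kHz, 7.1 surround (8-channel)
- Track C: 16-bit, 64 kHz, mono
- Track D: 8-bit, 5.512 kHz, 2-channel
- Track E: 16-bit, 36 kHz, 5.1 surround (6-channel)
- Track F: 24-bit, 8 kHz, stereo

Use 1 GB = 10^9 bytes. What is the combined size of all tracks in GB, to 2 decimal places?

51.23 GB

4 h 39 min 51 s = 16,791 s.
Track A: 28,000 × 16,791 × 4 × 8 = 15,044,736,000 bytes.
Track B: 48,000 × 16,791 × 4 × 8 = 25,790,976,000 bytes.
Track C: 64,000 × 16,791 × 2 × 1 = 2,149,248,000 bytes.
Track D: 5,512 × 16,791 × 1 × 2 = 185,103,984 bytes.
Track E: 36,000 × 16,791 × 2 × 6 = 7,253,712,000 bytes.
Track F: 8,000 × 16,791 × 3 × 2 = 805,968,000 bytes.
Total = 51,229,743,984 bytes = 51.23 GB.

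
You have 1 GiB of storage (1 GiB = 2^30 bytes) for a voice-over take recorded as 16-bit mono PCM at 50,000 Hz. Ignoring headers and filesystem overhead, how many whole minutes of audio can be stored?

178 minutes

Uncompressed byte rate = 50,000 × 2 × 1 = 100,000 bytes/s.
Capacity = 1 × 1,073,741,824 = 1,073,741,824 bytes.
1,073,741,824 / 100,000 ≈ 10737.42 s → 178 minutes.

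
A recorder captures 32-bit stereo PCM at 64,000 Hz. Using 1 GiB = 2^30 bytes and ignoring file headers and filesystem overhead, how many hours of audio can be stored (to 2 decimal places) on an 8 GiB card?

Uncompressed byte rate = 64,000 × 4 × 2 = 512,000 bytes/s.
Capacity = 8 × 1,073,741,824 = 8,589,934,592 bytes.
8,589,934,592 / 512,000 ≈ 16777.22 s → 4.66 hours.

4.66 hours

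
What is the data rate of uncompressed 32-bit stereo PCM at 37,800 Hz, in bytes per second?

302,400 bytes/s

Bit rate = 37,800 × 32 × 2 = 2,419,200 bits/s.
2,419,200 / 8 = 302,400 bytes/s.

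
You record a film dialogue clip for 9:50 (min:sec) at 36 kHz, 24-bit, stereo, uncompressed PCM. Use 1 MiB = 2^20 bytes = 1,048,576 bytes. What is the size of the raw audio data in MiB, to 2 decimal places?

121.54 MiB

Duration = 9:50 (min:sec) = 590 s.
Bytes = 36,000 samples/s × 590 s × 3 bytes/sample × 2 ch = 127,440,000 bytes.
127,440,000 / 1,048,576 = 121.54 MiB.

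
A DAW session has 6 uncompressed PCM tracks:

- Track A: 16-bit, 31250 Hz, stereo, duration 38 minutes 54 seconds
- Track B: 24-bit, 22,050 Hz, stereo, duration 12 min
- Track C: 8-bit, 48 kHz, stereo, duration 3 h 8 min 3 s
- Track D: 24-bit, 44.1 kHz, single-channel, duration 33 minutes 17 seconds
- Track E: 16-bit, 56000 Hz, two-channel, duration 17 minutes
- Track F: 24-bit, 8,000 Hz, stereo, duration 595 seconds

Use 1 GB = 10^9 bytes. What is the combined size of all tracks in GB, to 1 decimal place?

Track A: 38 minutes 54 seconds = 2,334 s; 31,250 × 2,334 × 2 × 2 = 291,750,000 bytes.
Track B: 12 min = 720 s; 22,050 × 720 × 3 × 2 = 95,256,000 bytes.
Track C: 3 h 8 min 3 s = 11,283 s; 48,000 × 11,283 × 1 × 2 = 1,083,168,000 bytes.
Track D: 33 minutes 17 seconds = 1,997 s; 44,100 × 1,997 × 3 × 1 = 264,203,100 bytes.
Track E: 17 minutes = 1,020 s; 56,000 × 1,020 × 2 × 2 = 228,480,000 bytes.
Track F: 8,000 × 595 × 3 × 2 = 28,560,000 bytes.
Total = 1,991,417,100 bytes = 2.0 GB.

2.0 GB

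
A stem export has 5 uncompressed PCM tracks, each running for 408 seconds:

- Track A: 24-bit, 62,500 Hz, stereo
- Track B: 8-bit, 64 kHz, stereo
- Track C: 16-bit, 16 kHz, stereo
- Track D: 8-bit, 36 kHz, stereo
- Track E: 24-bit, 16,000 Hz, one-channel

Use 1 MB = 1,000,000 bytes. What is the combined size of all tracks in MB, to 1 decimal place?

Track A: 62,500 × 408 × 3 × 2 = 153,000,000 bytes.
Track B: 64,000 × 408 × 1 × 2 = 52,224,000 bytes.
Track C: 16,000 × 408 × 2 × 2 = 26,112,000 bytes.
Track D: 36,000 × 408 × 1 × 2 = 29,376,000 bytes.
Track E: 16,000 × 408 × 3 × 1 = 19,584,000 bytes.
Total = 280,296,000 bytes = 280.3 MB.

280.3 MB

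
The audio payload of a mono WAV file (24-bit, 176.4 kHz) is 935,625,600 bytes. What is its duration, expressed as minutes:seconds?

29:28

Byte rate = 176,400 × 3 × 1 = 529,200 bytes/s.
Duration = 935,625,600 / 529,200 = 1,768 s.
1,768 s = 29:28.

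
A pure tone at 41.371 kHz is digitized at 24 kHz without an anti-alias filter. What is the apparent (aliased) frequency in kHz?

Nyquist = 24,000/2 = 12,000 Hz; 41,371 Hz exceeds it.
Alias = |41,371 − 2×24,000| = |41,371 − 48,000| = 6,629 Hz = 6.629 kHz.

6.629 kHz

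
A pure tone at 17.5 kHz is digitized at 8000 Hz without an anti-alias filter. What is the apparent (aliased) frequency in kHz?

1.5 kHz

Nyquist = 8,000/2 = 4,000 Hz; 17,500 Hz exceeds it.
Alias = |17,500 − 2×8,000| = |17,500 − 16,000| = 1,500 Hz = 1.5 kHz.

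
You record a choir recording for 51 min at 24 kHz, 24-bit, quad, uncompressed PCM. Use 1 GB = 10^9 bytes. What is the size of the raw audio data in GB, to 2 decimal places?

Duration = 51 min = 3,060 s.
Bytes = 24,000 samples/s × 3,060 s × 3 bytes/sample × 4 ch = 881,280,000 bytes.
881,280,000 / 1,000,000,000 = 0.88 GB.

0.88 GB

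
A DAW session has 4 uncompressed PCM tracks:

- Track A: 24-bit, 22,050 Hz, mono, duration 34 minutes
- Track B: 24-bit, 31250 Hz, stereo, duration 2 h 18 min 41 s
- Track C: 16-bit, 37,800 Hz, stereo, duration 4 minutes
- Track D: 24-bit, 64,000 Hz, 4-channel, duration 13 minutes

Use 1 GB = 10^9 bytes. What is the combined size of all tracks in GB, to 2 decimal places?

2.33 GB

Track A: 34 minutes = 2,040 s; 22,050 × 2,040 × 3 × 1 = 134,946,000 bytes.
Track B: 2 h 18 min 41 s = 8,321 s; 31,250 × 8,321 × 3 × 2 = 1,560,187,500 bytes.
Track C: 4 minutes = 240 s; 37,800 × 240 × 2 × 2 = 36,288,000 bytes.
Track D: 13 minutes = 780 s; 64,000 × 780 × 3 × 4 = 599,040,000 bytes.
Total = 2,330,461,500 bytes = 2.33 GB.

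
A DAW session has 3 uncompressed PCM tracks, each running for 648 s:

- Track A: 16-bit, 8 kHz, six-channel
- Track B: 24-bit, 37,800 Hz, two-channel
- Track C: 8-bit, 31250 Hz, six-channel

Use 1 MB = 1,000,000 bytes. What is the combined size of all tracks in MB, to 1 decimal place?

Track A: 8,000 × 648 × 2 × 6 = 62,208,000 bytes.
Track B: 37,800 × 648 × 3 × 2 = 146,966,400 bytes.
Track C: 31,250 × 648 × 1 × 6 = 121,500,000 bytes.
Total = 330,674,400 bytes = 330.7 MB.

330.7 MB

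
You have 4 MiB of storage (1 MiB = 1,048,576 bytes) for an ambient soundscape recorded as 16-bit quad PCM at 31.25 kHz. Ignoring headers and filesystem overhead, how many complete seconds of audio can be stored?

Uncompressed byte rate = 31,250 × 2 × 4 = 250,000 bytes/s.
Capacity = 4 × 1,048,576 = 4,194,304 bytes.
4,194,304 / 250,000 ≈ 16.78 s → 16 seconds.

16 seconds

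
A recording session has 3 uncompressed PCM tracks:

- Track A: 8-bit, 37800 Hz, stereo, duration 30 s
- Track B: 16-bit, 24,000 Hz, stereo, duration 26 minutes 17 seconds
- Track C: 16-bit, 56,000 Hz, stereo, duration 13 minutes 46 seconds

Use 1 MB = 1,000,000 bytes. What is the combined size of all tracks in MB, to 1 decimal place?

338.7 MB

Track A: 37,800 × 30 × 1 × 2 = 2,268,000 bytes.
Track B: 26 minutes 17 seconds = 1,577 s; 24,000 × 1,577 × 2 × 2 = 151,392,000 bytes.
Track C: 13 minutes 46 seconds = 826 s; 56,000 × 826 × 2 × 2 = 185,024,000 bytes.
Total = 338,684,000 bytes = 338.7 MB.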